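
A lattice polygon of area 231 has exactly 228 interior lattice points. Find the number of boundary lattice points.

Pick's theorem gives A = I + B/2 − 1, so B = 2(A − I + 1) = 2(231 − 228 + 1) = 8.

8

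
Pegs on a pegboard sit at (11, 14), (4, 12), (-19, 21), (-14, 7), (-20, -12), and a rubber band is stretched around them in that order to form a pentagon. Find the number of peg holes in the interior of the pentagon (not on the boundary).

Using the shoelace formula, 2A = |[11·12 − 4·14] + [4·21 − (-19)·12] + [(-19)·7 − (-14)·21] + [(-14)·(-12) − (-20)·7] + [(-20)·14 − 11·(-12)]| = 709, so the area is 709/2.
The number of boundary lattice points is Σ gcd(|Δx|,|Δy|) = gcd(7,2) + gcd(23,9) + gcd(5,14) + gcd(6,19) + gcd(31,26) = 1+1+1+1+1 = 5.
Pick's theorem gives I = A − B/2 + 1 = 709/2 − 5/2 + 1 = 353.

353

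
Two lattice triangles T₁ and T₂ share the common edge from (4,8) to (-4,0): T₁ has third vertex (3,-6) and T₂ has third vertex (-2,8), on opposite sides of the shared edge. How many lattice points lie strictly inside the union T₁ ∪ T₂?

72

The union is the simple quadrilateral with vertices (4,8), (3,-6), (-4,0), (-2,8) in order.
The shoelace formula gives twice the area as |[4·(-6) − 3·8] + [3·0 − (-4)·(-6)] + [(-4)·8 − (-2)·0] + [(-2)·8 − 4·8]| = 152, so the area is 76.
The number of boundary lattice points is Σ gcd(|Δx|,|Δy|) = gcd(1,14) + gcd(7,6) + gcd(2,8) + gcd(6,0) = 1+1+2+6 = 10.
By Pick's theorem I = A − B/2 + 1 = 76 − 10/2 + 1 = 72.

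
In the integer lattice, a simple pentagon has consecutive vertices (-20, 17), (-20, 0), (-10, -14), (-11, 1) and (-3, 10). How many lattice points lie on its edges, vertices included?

Along each edge there are gcd(|Δx|,|Δy|)+1 lattice points, so counting each shared vertex once the boundary has gcd(0,17) + gcd(10,14) + gcd(1,15) + gcd(8,9) + gcd(17,7) = 17+2+1+1+1 = 22.

22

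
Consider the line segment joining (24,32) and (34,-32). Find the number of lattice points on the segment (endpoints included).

3

The number of lattice points on a segment between lattice points is gcd(|Δx|,|Δy|) + 1 = gcd(10,64) + 1 = 2 + 1 = 3.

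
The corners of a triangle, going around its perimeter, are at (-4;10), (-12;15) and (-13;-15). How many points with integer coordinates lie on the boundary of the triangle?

3

The number of boundary lattice points is Σ gcd(|Δx|,|Δy|) = gcd(8,5) + gcd(1,30) + gcd(9,25) = 1+1+1 = 3.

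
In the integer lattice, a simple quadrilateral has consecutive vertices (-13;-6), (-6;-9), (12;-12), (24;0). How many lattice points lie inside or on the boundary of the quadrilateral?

By the shoelace formula, twice the signed area is |((-13)·(-9) − (-6)·(-6)) + ((-6)·(-12) − 12·(-9)) + (12·0 − 24·(-12)) + (24·(-6) − (-13)·0)| = 405, so the area is 202.5.
The number of boundary lattice points is Σ gcd(|Δx|,|Δy|) = gcd(7,3) + gcd(18,3) + gcd(12,12) + gcd(37,6) = 1+3+12+1 = 17.
Pick's theorem gives I = A − B/2 + 1 = 202.5 − 17/2 + 1 = 195, so the closed region contains I + B = 195 + 17 = 212 lattice points.

212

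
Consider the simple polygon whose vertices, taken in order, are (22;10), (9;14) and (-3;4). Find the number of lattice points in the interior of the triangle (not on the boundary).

88

Using the shoelace formula, 2A = |[22·14 − 9·10] + [9·4 − (-3)·14] + [(-3)·10 − 22·4]| = 178, so the area is 89.
Along each edge there are gcd(|Δx|,|Δy|)+1 lattice points, so counting each shared vertex once the boundary has gcd(13,4) + gcd(12,10) + gcd(25,6) = 1+2+1 = 4.
Pick's theorem gives I = A − B/2 + 1 = 89 − 4/2 + 1 = 88.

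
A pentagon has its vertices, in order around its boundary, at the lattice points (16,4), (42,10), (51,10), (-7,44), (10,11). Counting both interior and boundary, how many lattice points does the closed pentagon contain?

790

By the shoelace formula, twice the signed area is |(16·10 − 42·4) + (42·10 − 51·10) + (51·44 − (-7)·10) + ((-7)·11 − 10·44) + (10·4 − 16·11)| = 1563, so the area is 1563/2.
The number of boundary lattice points is Σ gcd(|Δx|,|Δy|) = gcd(26,6) + gcd(9,0) + gcd(58,34) + gcd(17,33) + gcd(6,7) = 2+9+2+1+1 = 15.
Pick's theorem gives I = A − B/2 + 1 = 1563/2 − 15/2 + 1 = 775, so the closed region contains I + B = 775 + 15 = 790 lattice points.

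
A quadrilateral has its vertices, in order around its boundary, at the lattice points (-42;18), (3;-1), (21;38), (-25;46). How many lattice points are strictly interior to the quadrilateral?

Using the shoelace formula, 2A = |((-42)·(-1) − 3·18) + (3·38 − 21·(-1)) + (21·46 − (-25)·38) + ((-25)·18 − (-42)·46)| = 3521, so the area is 1760.5.
The number of boundary lattice points is Σ gcd(|Δx|,|Δy|) = gcd(45,19) + gcd(18,39) + gcd(46,8) + gcd(17,28) = 1+3+2+1 = 7.
Pick's theorem gives I = A − B/2 + 1 = 1760.5 − 7/2 + 1 = 1758.

1758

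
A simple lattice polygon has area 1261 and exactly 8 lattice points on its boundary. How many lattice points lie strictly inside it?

From Pick's theorem, I = A − B/2 + 1 = 1261 − 8/2 + 1 = 1258.

1258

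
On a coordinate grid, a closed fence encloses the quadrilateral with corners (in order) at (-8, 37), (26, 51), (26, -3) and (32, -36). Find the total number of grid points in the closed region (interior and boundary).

The shoelace formula gives twice the area as |((-8)·51 − 26·37) + (26·(-3) − 26·51) + (26·(-36) − 32·(-3)) + (32·37 − (-8)·(-36))| = 2718, so the area is 1359.
The number of boundary lattice points is Σ gcd(|Δx|,|Δy|) = gcd(34,14) + gcd(0,54) + gcd(6,33) + gcd(40,73) = 2+54+3+1 = 60.
Pick's theorem gives I = A − B/2 + 1 = 1359 − 60/2 + 1 = 1330, so the closed region contains I + B = 1330 + 60 = 1390 lattice points.

1390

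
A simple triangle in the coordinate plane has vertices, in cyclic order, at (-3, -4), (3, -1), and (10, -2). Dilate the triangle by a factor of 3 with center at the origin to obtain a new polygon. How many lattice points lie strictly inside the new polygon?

Using the shoelace formula, 2A = |((-3)·(-1) − 3·(-4)) + (3·(-2) − 10·(-1)) + (10·(-4) − (-3)·(-2))| = 27, so the area is 27/2.
Summing gcd(|Δx|,|Δy|) over the edges gives the boundary count: gcd(6,3) + gcd(7,1) + gcd(13,2) = 3+1+1 = 5.
Scaling by 3 multiplies the area by 3² = 9 (so the new area is 243/2) and multiplies the boundary lattice-point count by 3, giving 15.
By Pick's theorem, the interior count of the dilated polygon is 243/2 − 15/2 + 1 = 115.

115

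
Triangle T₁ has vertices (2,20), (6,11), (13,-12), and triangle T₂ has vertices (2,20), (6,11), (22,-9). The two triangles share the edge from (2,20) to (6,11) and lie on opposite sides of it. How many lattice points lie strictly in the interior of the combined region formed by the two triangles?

The union is the simple quadrilateral with vertices (2,20), (13,-12), (6,11), (22,-9) in order.
By the shoelace formula, twice the signed area is |[2·(-12) − 13·20] + [13·11 − 6·(-12)] + [6·(-9) − 22·11] + [22·20 − 2·(-9)]| = 93, so the area is 93/2.
The number of boundary lattice points is Σ gcd(|Δx|,|Δy|) = gcd(11,32) + gcd(7,23) + gcd(16,20) + gcd(20,29) = 1+1+4+1 = 7.
By Pick's theorem I = A − B/2 + 1 = 93/2 − 7/2 + 1 = 44.

44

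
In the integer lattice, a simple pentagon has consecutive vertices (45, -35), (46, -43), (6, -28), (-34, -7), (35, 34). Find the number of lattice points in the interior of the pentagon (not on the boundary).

Using the shoelace formula, 2A = |[45·(-43) − 46·(-35)] + [46·(-28) − 6·(-43)] + [6·(-7) − (-34)·(-28)] + [(-34)·34 − 35·(-7)] + [35·(-35) − 45·34]| = 6015, so the area is 3007.5.
Summing gcd(|Δx|,|Δy|) over the edges gives the boundary count: gcd(1,8) + gcd(40,15) + gcd(40,21) + gcd(69,41) + gcd(10,69) = 1+5+1+1+1 = 9.
By Pick's theorem A = I + B/2 − 1, so I = 3007.5 − 9/2 + 1 = 3004.

3004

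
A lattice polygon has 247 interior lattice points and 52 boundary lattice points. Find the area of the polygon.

By Pick's theorem, A = I + B/2 − 1 = 247 + 52/2 − 1 = 272.

272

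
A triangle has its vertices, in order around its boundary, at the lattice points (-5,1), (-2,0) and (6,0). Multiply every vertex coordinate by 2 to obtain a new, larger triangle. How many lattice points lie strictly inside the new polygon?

Using the shoelace formula, 2A = |((-5)·0 − (-2)·1) + ((-2)·0 − 6·0) + (6·1 − (-5)·0)| = 8, so the area is 4.
The number of boundary lattice points is Σ gcd(|Δx|,|Δy|) = gcd(3,1) + gcd(8,0) + gcd(11,1) = 1+8+1 = 10.
Scaling by 2 multiplies the area by 2² = 4 (so the new area is 16) and multiplies the boundary lattice-point count by 2, giving 20.
By Pick's theorem, the interior count of the dilated polygon is 16 − 20/2 + 1 = 7.

7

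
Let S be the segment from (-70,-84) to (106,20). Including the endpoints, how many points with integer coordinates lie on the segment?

9

The number of lattice points on a segment between lattice points is gcd(|Δx|,|Δy|) + 1 = gcd(176,104) + 1 = 8 + 1 = 9.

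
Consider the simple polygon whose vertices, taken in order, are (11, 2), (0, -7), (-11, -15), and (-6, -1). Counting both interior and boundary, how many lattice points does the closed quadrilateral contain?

120

By the shoelace formula, twice the signed area is |(11·(-7) − 0·2) + (0·(-15) − (-11)·(-7)) + ((-11)·(-1) − (-6)·(-15)) + ((-6)·2 − 11·(-1))| = 234, so the area is 117.
Along each edge there are gcd(|Δx|,|Δy|)+1 lattice points, so counting each shared vertex once the boundary has gcd(11,9) + gcd(11,8) + gcd(5,14) + gcd(17,3) = 1+1+1+1 = 4.
Pick's theorem gives I = A − B/2 + 1 = 117 − 4/2 + 1 = 116, so the closed region contains I + B = 116 + 4 = 120 lattice points.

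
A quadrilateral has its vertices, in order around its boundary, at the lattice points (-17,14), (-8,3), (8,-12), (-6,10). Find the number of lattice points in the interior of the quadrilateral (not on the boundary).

Using the shoelace formula, 2A = |[(-17)·3 − (-8)·14] + [(-8)·(-12) − 8·3] + [8·10 − (-6)·(-12)] + [(-6)·14 − (-17)·10]| = 227, so the area is 227/2.
The number of boundary lattice points is Σ gcd(|Δx|,|Δy|) = gcd(9,11) + gcd(16,15) + gcd(14,22) + gcd(11,4) = 1+1+2+1 = 5.
Pick's theorem gives I = A − B/2 + 1 = 227/2 − 5/2 + 1 = 112.

112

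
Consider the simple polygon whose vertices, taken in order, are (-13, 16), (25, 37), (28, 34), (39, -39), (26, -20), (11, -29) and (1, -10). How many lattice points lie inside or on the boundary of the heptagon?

1997

Using the shoelace formula, 2A = |[(-13)·37 − 25·16] + [25·34 − 28·37] + [28·(-39) − 39·34] + [39·(-20) − 26·(-39)] + [26·(-29) − 11·(-20)] + [11·(-10) − 1·(-29)] + [1·16 − (-13)·(-10)]| = 3980, so the area is 1990.
Summing gcd(|Δx|,|Δy|) over the edges gives the boundary count: gcd(38,21) + gcd(3,3) + gcd(11,73) + gcd(13,19) + gcd(15,9) + gcd(10,19) + gcd(14,26) = 1+3+1+1+3+1+2 = 12.
Pick's theorem gives I = A − B/2 + 1 = 1990 − 12/2 + 1 = 1985, so the closed region contains I + B = 1985 + 12 = 1997 lattice points.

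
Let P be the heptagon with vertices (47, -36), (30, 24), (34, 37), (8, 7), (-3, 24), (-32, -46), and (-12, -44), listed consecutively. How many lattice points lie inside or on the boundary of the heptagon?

Using the shoelace formula, 2A = |[47·24 − 30·(-36)] + [30·37 − 34·24] + [34·7 − 8·37] + [8·24 − (-3)·7] + [(-3)·(-46) − (-32)·24] + [(-32)·(-44) − (-12)·(-46)] + [(-12)·(-36) − 47·(-44)]| = 6919, so the area is 6919/2.
Summing gcd(|Δx|,|Δy|) over the edges gives the boundary count: gcd(17,60) + gcd(4,13) + gcd(26,30) + gcd(11,17) + gcd(29,70) + gcd(20,2) + gcd(59,8) = 1+1+2+1+1+2+1 = 9.
Pick's theorem gives I = A − B/2 + 1 = 6919/2 − 9/2 + 1 = 3456, so the closed region contains I + B = 3456 + 9 = 3465 lattice points.

3465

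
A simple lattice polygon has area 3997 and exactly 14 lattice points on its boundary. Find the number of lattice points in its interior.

3991

Pick's theorem A = I + B/2 − 1 rearranges to I = A − B/2 + 1 = 3997 − 14/2 + 1 = 3991.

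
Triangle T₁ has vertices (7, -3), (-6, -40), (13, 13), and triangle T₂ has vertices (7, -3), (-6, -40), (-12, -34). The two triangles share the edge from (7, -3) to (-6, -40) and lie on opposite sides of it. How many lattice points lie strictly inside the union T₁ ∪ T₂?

153

The union is the simple quadrilateral with vertices (7, -3), (13, 13), (-6, -40), (-12, -34) in order.
The shoelace formula gives twice the area as |[7·13 − 13·(-3)] + [13·(-40) − (-6)·13] + [(-6)·(-34) − (-12)·(-40)] + [(-12)·(-3) − 7·(-34)]| = 314, so the area is 157.
Summing gcd(|Δx|,|Δy|) over the edges gives the boundary count: gcd(6,16) + gcd(19,53) + gcd(6,6) + gcd(19,31) = 2+1+6+1 = 10.
By Pick's theorem I = A − B/2 + 1 = 157 − 10/2 + 1 = 153.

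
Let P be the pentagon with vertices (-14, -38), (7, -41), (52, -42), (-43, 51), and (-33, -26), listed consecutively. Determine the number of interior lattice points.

3605

By the shoelace formula, twice the signed area is |((-14)·(-41) − 7·(-38)) + (7·(-42) − 52·(-41)) + (52·51 − (-43)·(-42)) + ((-43)·(-26) − (-33)·51) + ((-33)·(-38) − (-14)·(-26))| = 7215, so the area is 3607.5.
Along each edge there are gcd(|Δx|,|Δy|)+1 lattice points, so counting each shared vertex once the boundary has gcd(21,3) + gcd(45,1) + gcd(95,93) + gcd(10,77) + gcd(19,12) = 3+1+1+1+1 = 7.
Pick's theorem gives I = A − B/2 + 1 = 3607.5 − 7/2 + 1 = 3605.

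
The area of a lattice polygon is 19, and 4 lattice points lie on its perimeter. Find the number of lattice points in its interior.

From Pick's theorem, I = A − B/2 + 1 = 19 − 4/2 + 1 = 18.

18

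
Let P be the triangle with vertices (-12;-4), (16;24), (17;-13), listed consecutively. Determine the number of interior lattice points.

Using the shoelace formula, 2A = |((-12)·24 − 16·(-4)) + (16·(-13) − 17·24) + (17·(-4) − (-12)·(-13))| = 1064, so the area is 532.
Along each edge there are gcd(|Δx|,|Δy|)+1 lattice points, so counting each shared vertex once the boundary has gcd(28,28) + gcd(1,37) + gcd(29,9) = 28+1+1 = 30.
Pick's theorem gives I = A − B/2 + 1 = 532 − 30/2 + 1 = 518.

518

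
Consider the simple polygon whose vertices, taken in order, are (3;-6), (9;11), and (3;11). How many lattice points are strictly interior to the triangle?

40

By the shoelace formula, twice the signed area is |(3·11 − 9·(-6)) + (9·11 − 3·11) + (3·(-6) − 3·11)| = 102, so the area is 51.
Along each edge there are gcd(|Δx|,|Δy|)+1 lattice points, so counting each shared vertex once the boundary has gcd(6,17) + gcd(6,0) + gcd(0,17) = 1+6+17 = 24.
By Pick's theorem A = I + B/2 − 1, so I = 51 − 24/2 + 1 = 40.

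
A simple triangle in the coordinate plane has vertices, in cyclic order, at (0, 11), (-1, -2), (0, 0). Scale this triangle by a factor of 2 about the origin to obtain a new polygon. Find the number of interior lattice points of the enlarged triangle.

10

Using the shoelace formula, 2A = |[0·(-2) − (-1)·11] + [(-1)·0 − 0·(-2)] + [0·11 − 0·0]| = 11, so the area is 5.5.
Summing gcd(|Δx|,|Δy|) over the edges gives the boundary count: gcd(1,13) + gcd(1,2) + gcd(0,11) = 1+1+11 = 13.
Scaling by 2 multiplies the area by 2² = 4 (so the new area is 22) and multiplies the boundary lattice-point count by 2, giving 26.
By Pick's theorem, the interior count of the dilated polygon is 22 − 26/2 + 1 = 10.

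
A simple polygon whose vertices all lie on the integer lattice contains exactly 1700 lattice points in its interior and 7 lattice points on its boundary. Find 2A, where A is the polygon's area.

Pick's theorem states A = I + B/2 − 1, so A = 1700 + 7/2 − 1 = 3405/2.
Hence 2A = 3405.

3405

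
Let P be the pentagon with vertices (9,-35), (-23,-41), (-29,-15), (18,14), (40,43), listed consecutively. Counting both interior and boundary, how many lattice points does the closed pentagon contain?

1868

Using the shoelace formula, 2A = |(9·(-41) − (-23)·(-35)) + ((-23)·(-15) − (-29)·(-41)) + ((-29)·14 − 18·(-15)) + (18·43 − 40·14) + (40·(-35) − 9·43)| = 3727, so the area is 3727/2.
Summing gcd(|Δx|,|Δy|) over the edges gives the boundary count: gcd(32,6) + gcd(6,26) + gcd(47,29) + gcd(22,29) + gcd(31,78) = 2+2+1+1+1 = 7.
Pick's theorem gives I = A − B/2 + 1 = 3727/2 − 7/2 + 1 = 1861, so the closed region contains I + B = 1861 + 7 = 1868 lattice points.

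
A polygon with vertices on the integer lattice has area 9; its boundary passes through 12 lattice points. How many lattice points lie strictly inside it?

4

Pick's theorem A = I + B/2 − 1 rearranges to I = A − B/2 + 1 = 9 − 12/2 + 1 = 4.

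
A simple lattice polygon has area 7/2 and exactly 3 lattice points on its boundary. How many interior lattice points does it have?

From Pick's theorem, I = A − B/2 + 1 = 7/2 − 3/2 + 1 = 3.

3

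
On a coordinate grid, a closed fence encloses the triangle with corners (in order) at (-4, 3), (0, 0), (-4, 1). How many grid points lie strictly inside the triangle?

3

Using the shoelace formula, 2A = |[(-4)·0 − 0·3] + [0·1 − (-4)·0] + [(-4)·3 − (-4)·1]| = 8, so the area is 4.
Summing gcd(|Δx|,|Δy|) over the edges gives the boundary count: gcd(4,3) + gcd(4,1) + gcd(0,2) = 1+1+2 = 4.
By Pick's theorem A = I + B/2 − 1, so I = 4 − 4/2 + 1 = 3.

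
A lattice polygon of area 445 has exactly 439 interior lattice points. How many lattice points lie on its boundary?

Pick's theorem gives A = I + B/2 − 1, so B = 2(A − I + 1) = 2(445 − 439 + 1) = 14.

14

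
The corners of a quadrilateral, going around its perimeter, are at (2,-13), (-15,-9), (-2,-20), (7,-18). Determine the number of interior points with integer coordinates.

The shoelace formula gives twice the area as |(2·(-9) − (-15)·(-13)) + ((-15)·(-20) − (-2)·(-9)) + ((-2)·(-18) − 7·(-20)) + (7·(-13) − 2·(-18))| = 190, so the area is 95.
The number of boundary lattice points is Σ gcd(|Δx|,|Δy|) = gcd(17,4) + gcd(13,11) + gcd(9,2) + gcd(5,5) = 1+1+1+5 = 8.
By Pick's theorem A = I + B/2 − 1, so I = 95 − 8/2 + 1 = 92.

92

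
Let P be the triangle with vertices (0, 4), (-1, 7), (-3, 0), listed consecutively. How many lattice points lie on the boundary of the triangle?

The number of boundary lattice points is Σ gcd(|Δx|,|Δy|) = gcd(1,3) + gcd(2,7) + gcd(3,4) = 1+1+1 = 3.

3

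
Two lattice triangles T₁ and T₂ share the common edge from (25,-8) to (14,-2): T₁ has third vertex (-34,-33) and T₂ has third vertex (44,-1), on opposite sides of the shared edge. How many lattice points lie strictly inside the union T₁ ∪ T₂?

The union is the simple quadrilateral with vertices (25,-8), (-34,-33), (14,-2), (44,-1) in order.
Using the shoelace formula, 2A = |[25·(-33) − (-34)·(-8)] + [(-34)·(-2) − 14·(-33)] + [14·(-1) − 44·(-2)] + [44·(-8) − 25·(-1)]| = 820, so the area is 410.
Along each edge there are gcd(|Δx|,|Δy|)+1 lattice points, so counting each shared vertex once the boundary has gcd(59,25) + gcd(48,31) + gcd(30,1) + gcd(19,7) = 1+1+1+1 = 4.
By Pick's theorem I = A − B/2 + 1 = 410 − 4/2 + 1 = 409.

409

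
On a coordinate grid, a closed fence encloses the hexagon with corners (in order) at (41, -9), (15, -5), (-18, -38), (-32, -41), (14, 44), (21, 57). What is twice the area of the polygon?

The shoelace formula gives twice the area as |(41·(-5) − 15·(-9)) + (15·(-38) − (-18)·(-5)) + ((-18)·(-41) − (-32)·(-38)) + ((-32)·44 − 14·(-41)) + (14·57 − 21·44) + (21·(-9) − 41·57)| = 4694, so the area is 2347.

4694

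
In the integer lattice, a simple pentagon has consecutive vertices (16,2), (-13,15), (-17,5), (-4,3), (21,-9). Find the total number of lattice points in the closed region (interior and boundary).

296

By the shoelace formula, twice the signed area is |[16·15 − (-13)·2] + [(-13)·5 − (-17)·15] + [(-17)·3 − (-4)·5] + [(-4)·(-9) − 21·3] + [21·2 − 16·(-9)]| = 584, so the area is 292.
The number of boundary lattice points is Σ gcd(|Δx|,|Δy|) = gcd(29,13) + gcd(4,10) + gcd(13,2) + gcd(25,12) + gcd(5,11) = 1+2+1+1+1 = 6.
Pick's theorem gives I = A − B/2 + 1 = 292 − 6/2 + 1 = 290, so the closed region contains I + B = 290 + 6 = 296 lattice points.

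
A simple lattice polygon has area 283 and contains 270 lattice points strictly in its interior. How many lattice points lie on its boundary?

28

Pick's theorem gives A = I + B/2 − 1, so B = 2(A − I + 1) = 2(283 − 270 + 1) = 28.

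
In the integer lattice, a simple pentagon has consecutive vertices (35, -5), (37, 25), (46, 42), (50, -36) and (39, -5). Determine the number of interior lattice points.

Using the shoelace formula, 2A = |[35·25 − 37·(-5)] + [37·42 − 46·25] + [46·(-36) − 50·42] + [50·(-5) − 39·(-36)] + [39·(-5) − 35·(-5)]| = 1158, so the area is 579.
The number of boundary lattice points is Σ gcd(|Δx|,|Δy|) = gcd(2,30) + gcd(9,17) + gcd(4,78) + gcd(11,31) + gcd(4,0) = 2+1+2+1+4 = 10.
By Pick's theorem A = I + B/2 − 1, so I = 579 − 10/2 + 1 = 575.

575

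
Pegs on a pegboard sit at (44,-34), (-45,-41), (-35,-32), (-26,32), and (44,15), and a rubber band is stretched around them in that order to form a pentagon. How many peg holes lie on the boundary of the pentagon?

The number of boundary lattice points is Σ gcd(|Δx|,|Δy|) = gcd(89,7) + gcd(10,9) + gcd(9,64) + gcd(70,17) + gcd(0,49) = 1+1+1+1+49 = 53.

53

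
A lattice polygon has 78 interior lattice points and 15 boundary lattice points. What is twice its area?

Pick's theorem states A = I + B/2 − 1, so A = 78 + 15/2 − 1 = 169/2.
Hence 2A = 169.

169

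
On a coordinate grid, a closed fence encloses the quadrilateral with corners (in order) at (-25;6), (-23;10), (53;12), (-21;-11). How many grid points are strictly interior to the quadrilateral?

By the shoelace formula, twice the signed area is |((-25)·10 − (-23)·6) + ((-23)·12 − 53·10) + (53·(-11) − (-21)·12) + ((-21)·6 − (-25)·(-11))| = 1650, so the area is 825.
Summing gcd(|Δx|,|Δy|) over the edges gives the boundary count: gcd(2,4) + gcd(76,2) + gcd(74,23) + gcd(4,17) = 2+2+1+1 = 6.
Pick's theorem gives I = A − B/2 + 1 = 825 − 6/2 + 1 = 823.

823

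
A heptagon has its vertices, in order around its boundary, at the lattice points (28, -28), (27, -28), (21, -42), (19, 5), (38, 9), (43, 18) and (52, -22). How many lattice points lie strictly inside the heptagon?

By the shoelace formula, twice the signed area is |[28·(-28) − 27·(-28)] + [27·(-42) − 21·(-28)] + [21·5 − 19·(-42)] + [19·9 − 38·5] + [38·18 − 43·9] + [43·(-22) − 52·18] + [52·(-28) − 28·(-22)]| = 2115, so the area is 1057.5.
The number of boundary lattice points is Σ gcd(|Δx|,|Δy|) = gcd(1,0) + gcd(6,14) + gcd(2,47) + gcd(19,4) + gcd(5,9) + gcd(9,40) + gcd(24,6) = 1+2+1+1+1+1+6 = 13.
By Pick's theorem A = I + B/2 − 1, so I = 1057.5 − 13/2 + 1 = 1052.

1052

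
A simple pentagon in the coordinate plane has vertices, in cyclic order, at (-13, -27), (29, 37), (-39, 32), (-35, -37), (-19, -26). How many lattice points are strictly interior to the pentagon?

2807

Using the shoelace formula, 2A = |[(-13)·37 − 29·(-27)] + [29·32 − (-39)·37] + [(-39)·(-37) − (-35)·32] + [(-35)·(-26) − (-19)·(-37)] + [(-19)·(-27) − (-13)·(-26)]| = 5618, so the area is 2809.
The number of boundary lattice points is Σ gcd(|Δx|,|Δy|) = gcd(42,64) + gcd(68,5) + gcd(4,69) + gcd(16,11) + gcd(6,1) = 2+1+1+1+1 = 6.
Pick's theorem gives I = A − B/2 + 1 = 2809 − 6/2 + 1 = 2807.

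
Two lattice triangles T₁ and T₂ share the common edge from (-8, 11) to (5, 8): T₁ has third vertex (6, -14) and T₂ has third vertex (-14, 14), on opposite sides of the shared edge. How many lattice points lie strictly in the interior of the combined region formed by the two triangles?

150

The union is the simple quadrilateral with vertices (-8, 11), (6, -14), (5, 8), (-14, 14) in order.
By the shoelace formula, twice the signed area is |((-8)·(-14) − 6·11) + (6·8 − 5·(-14)) + (5·14 − (-14)·8) + ((-14)·11 − (-8)·14)| = 304, so the area is 152.
The number of boundary lattice points is Σ gcd(|Δx|,|Δy|) = gcd(14,25) + gcd(1,22) + gcd(19,6) + gcd(6,3) = 1+1+1+3 = 6.
By Pick's theorem I = A − B/2 + 1 = 152 − 6/2 + 1 = 150.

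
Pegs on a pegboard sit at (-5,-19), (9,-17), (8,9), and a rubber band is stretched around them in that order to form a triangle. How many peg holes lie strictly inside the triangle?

182

By the shoelace formula, twice the signed area is |((-5)·(-17) − 9·(-19)) + (9·9 − 8·(-17)) + (8·(-19) − (-5)·9)| = 366, so the area is 183.
The number of boundary lattice points is Σ gcd(|Δx|,|Δy|) = gcd(14,2) + gcd(1,26) + gcd(13,28) = 2+1+1 = 4.
Pick's theorem gives I = A − B/2 + 1 = 183 − 4/2 + 1 = 182.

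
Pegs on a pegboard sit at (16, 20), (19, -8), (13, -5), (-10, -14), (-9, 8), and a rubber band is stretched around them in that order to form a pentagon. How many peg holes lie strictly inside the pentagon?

620

By the shoelace formula, twice the signed area is |[16·(-8) − 19·20] + [19·(-5) − 13·(-8)] + [13·(-14) − (-10)·(-5)] + [(-10)·8 − (-9)·(-14)] + [(-9)·20 − 16·8]| = 1245, so the area is 622.5.
Summing gcd(|Δx|,|Δy|) over the edges gives the boundary count: gcd(3,28) + gcd(6,3) + gcd(23,9) + gcd(1,22) + gcd(25,12) = 1+3+1+1+1 = 7.
By Pick's theorem A = I + B/2 − 1, so I = 622.5 − 7/2 + 1 = 620.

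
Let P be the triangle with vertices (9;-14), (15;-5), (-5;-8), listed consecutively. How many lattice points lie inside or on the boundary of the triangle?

85

The shoelace formula gives twice the area as |[9·(-5) − 15·(-14)] + [15·(-8) − (-5)·(-5)] + [(-5)·(-14) − 9·(-8)]| = 162, so the area is 81.
Summing gcd(|Δx|,|Δy|) over the edges gives the boundary count: gcd(6,9) + gcd(20,3) + gcd(14,6) = 3+1+2 = 6.
Pick's theorem gives I = A − B/2 + 1 = 81 − 6/2 + 1 = 79, so the closed region contains I + B = 79 + 6 = 85 lattice points.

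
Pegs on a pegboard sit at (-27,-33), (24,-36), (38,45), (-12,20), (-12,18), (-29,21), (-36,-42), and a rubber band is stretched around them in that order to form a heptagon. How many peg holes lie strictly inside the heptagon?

The shoelace formula gives twice the area as |((-27)·(-36) − 24·(-33)) + (24·45 − 38·(-36)) + (38·20 − (-12)·45) + ((-12)·18 − (-12)·20) + ((-12)·21 − (-29)·18) + ((-29)·(-42) − (-36)·21) + ((-36)·(-33) − (-27)·(-42))| = 7834, so the area is 3917.
Along each edge there are gcd(|Δx|,|Δy|)+1 lattice points, so counting each shared vertex once the boundary has gcd(51,3) + gcd(14,81) + gcd(50,25) + gcd(0,2) + gcd(17,3) + gcd(7,63) + gcd(9,9) = 3+1+25+2+1+7+9 = 48.
Pick's theorem gives I = A − B/2 + 1 = 3917 − 48/2 + 1 = 3894.

3894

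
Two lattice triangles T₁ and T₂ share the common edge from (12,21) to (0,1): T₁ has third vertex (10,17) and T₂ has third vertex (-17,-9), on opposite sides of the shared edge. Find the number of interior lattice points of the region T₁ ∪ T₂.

112

The union is the simple quadrilateral with vertices (12,21), (10,17), (0,1), (-17,-9) in order.
By the shoelace formula, twice the signed area is |(12·17 − 10·21) + (10·1 − 0·17) + (0·(-9) − (-17)·1) + ((-17)·21 − 12·(-9))| = 228, so the area is 114.
Along each edge there are gcd(|Δx|,|Δy|)+1 lattice points, so counting each shared vertex once the boundary has gcd(2,4) + gcd(10,16) + gcd(17,10) + gcd(29,30) = 2+2+1+1 = 6.
By Pick's theorem I = A − B/2 + 1 = 114 − 6/2 + 1 = 112.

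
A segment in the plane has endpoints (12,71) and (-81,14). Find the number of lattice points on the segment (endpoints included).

The number of lattice points on a segment between lattice points is gcd(|Δx|,|Δy|) + 1 = gcd(93,57) + 1 = 3 + 1 = 4.

4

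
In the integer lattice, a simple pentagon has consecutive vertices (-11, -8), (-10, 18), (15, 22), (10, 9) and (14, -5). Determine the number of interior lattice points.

The shoelace formula gives twice the area as |[(-11)·18 − (-10)·(-8)] + [(-10)·22 − 15·18] + [15·9 − 10·22] + [10·(-5) − 14·9] + [14·(-8) − (-11)·(-5)]| = 1196, so the area is 598.
Along each edge there are gcd(|Δx|,|Δy|)+1 lattice points, so counting each shared vertex once the boundary has gcd(1,26) + gcd(25,4) + gcd(5,13) + gcd(4,14) + gcd(25,3) = 1+1+1+2+1 = 6.
By Pick's theorem A = I + B/2 − 1, so I = 598 − 6/2 + 1 = 596.

596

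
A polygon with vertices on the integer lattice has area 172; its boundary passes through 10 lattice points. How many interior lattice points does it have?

Pick's theorem A = I + B/2 − 1 rearranges to I = A − B/2 + 1 = 172 − 10/2 + 1 = 168.

168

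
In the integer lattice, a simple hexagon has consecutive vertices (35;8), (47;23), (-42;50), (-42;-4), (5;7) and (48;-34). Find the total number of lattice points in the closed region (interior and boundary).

3435

Using the shoelace formula, 2A = |(35·23 − 47·8) + (47·50 − (-42)·23) + ((-42)·(-4) − (-42)·50) + ((-42)·7 − 5·(-4)) + (5·(-34) − 48·7) + (48·8 − 35·(-34))| = 6807, so the area is 6807/2.
The number of boundary lattice points is Σ gcd(|Δx|,|Δy|) = gcd(12,15) + gcd(89,27) + gcd(0,54) + gcd(47,11) + gcd(43,41) + gcd(13,42) = 3+1+54+1+1+1 = 61.
Pick's theorem gives I = A − B/2 + 1 = 6807/2 − 61/2 + 1 = 3374, so the closed region contains I + B = 3374 + 61 = 3435 lattice points.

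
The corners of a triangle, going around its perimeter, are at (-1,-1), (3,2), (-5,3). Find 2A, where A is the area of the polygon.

By the shoelace formula, twice the signed area is |[(-1)·2 − 3·(-1)] + [3·3 − (-5)·2] + [(-5)·(-1) − (-1)·3]| = 28, so the area is 14.

28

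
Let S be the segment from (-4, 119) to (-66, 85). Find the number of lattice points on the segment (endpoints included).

3

The number of lattice points on a segment between lattice points is gcd(|Δx|,|Δy|) + 1 = gcd(62,34) + 1 = 2 + 1 = 3.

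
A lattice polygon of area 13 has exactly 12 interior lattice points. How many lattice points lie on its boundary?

Pick's theorem gives A = I + B/2 − 1, so B = 2(A − I + 1) = 2(13 − 12 + 1) = 4.

4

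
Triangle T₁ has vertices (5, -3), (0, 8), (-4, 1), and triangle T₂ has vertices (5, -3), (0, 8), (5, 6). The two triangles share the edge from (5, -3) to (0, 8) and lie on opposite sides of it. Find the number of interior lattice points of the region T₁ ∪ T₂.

57

The union is the simple quadrilateral with vertices (5, -3), (-4, 1), (0, 8), (5, 6) in order.
By the shoelace formula, twice the signed area is |[5·1 − (-4)·(-3)] + [(-4)·8 − 0·1] + [0·6 − 5·8] + [5·(-3) − 5·6]| = 124, so the area is 62.
Along each edge there are gcd(|Δx|,|Δy|)+1 lattice points, so counting each shared vertex once the boundary has gcd(9,4) + gcd(4,7) + gcd(5,2) + gcd(0,9) = 1+1+1+9 = 12.
By Pick's theorem I = A − B/2 + 1 = 62 − 12/2 + 1 = 57.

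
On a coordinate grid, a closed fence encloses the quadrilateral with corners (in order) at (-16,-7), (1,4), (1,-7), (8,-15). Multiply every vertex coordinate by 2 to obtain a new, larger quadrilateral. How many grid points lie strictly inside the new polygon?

626

By the shoelace formula, twice the signed area is |((-16)·4 − 1·(-7)) + (1·(-7) − 1·4) + (1·(-15) − 8·(-7)) + (8·(-7) − (-16)·(-15))| = 323, so the area is 323/2.
The number of boundary lattice points is Σ gcd(|Δx|,|Δy|) = gcd(17,11) + gcd(0,11) + gcd(7,8) + gcd(24,8) = 1+11+1+8 = 21.
Scaling by 2 multiplies the area by 2² = 4 (so the new area is 646) and multiplies the boundary lattice-point count by 2, giving 42.
By Pick's theorem, the interior count of the dilated polygon is 646 − 42/2 + 1 = 626.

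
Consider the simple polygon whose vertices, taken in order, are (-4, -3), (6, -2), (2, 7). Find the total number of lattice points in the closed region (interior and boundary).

50

Using the shoelace formula, 2A = |((-4)·(-2) − 6·(-3)) + (6·7 − 2·(-2)) + (2·(-3) − (-4)·7)| = 94, so the area is 47.
Along each edge there are gcd(|Δx|,|Δy|)+1 lattice points, so counting each shared vertex once the boundary has gcd(10,1) + gcd(4,9) + gcd(6,10) = 1+1+2 = 4.
Pick's theorem gives I = A − B/2 + 1 = 47 − 4/2 + 1 = 46, so the closed region contains I + B = 46 + 4 = 50 lattice points.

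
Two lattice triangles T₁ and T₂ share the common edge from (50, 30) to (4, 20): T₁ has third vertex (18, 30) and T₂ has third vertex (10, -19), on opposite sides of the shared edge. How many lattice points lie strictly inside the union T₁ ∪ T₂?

The union is the simple quadrilateral with vertices (50, 30), (18, 30), (4, 20), (10, -19) in order.
By the shoelace formula, twice the signed area is |(50·30 − 18·30) + (18·20 − 4·30) + (4·(-19) − 10·20) + (10·30 − 50·(-19))| = 2174, so the area is 1087.
The number of boundary lattice points is Σ gcd(|Δx|,|Δy|) = gcd(32,0) + gcd(14,10) + gcd(6,39) + gcd(40,49) = 32+2+3+1 = 38.
By Pick's theorem I = A − B/2 + 1 = 1087 − 38/2 + 1 = 1069.

1069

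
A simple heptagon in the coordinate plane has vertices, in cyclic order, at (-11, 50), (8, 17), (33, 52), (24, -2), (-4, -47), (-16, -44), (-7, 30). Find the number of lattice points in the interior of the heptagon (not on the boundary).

The shoelace formula gives twice the area as |[(-11)·17 − 8·50] + [8·52 − 33·17] + [33·(-2) − 24·52] + [24·(-47) − (-4)·(-2)] + [(-4)·(-44) − (-16)·(-47)] + [(-16)·30 − (-7)·(-44)] + [(-7)·50 − (-11)·30]| = 4566, so the area is 2283.
The number of boundary lattice points is Σ gcd(|Δx|,|Δy|) = gcd(19,33) + gcd(25,35) + gcd(9,54) + gcd(28,45) + gcd(12,3) + gcd(9,74) + gcd(4,20) = 1+5+9+1+3+1+4 = 24.
By Pick's theorem A = I + B/2 − 1, so I = 2283 − 24/2 + 1 = 2272.

2272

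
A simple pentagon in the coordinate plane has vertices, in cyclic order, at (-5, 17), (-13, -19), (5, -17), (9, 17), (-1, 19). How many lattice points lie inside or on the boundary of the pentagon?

575

By the shoelace formula, twice the signed area is |[(-5)·(-19) − (-13)·17] + [(-13)·(-17) − 5·(-19)] + [5·17 − 9·(-17)] + [9·19 − (-1)·17] + [(-1)·17 − (-5)·19]| = 1136, so the area is 568.
The number of boundary lattice points is Σ gcd(|Δx|,|Δy|) = gcd(8,36) + gcd(18,2) + gcd(4,34) + gcd(10,2) + gcd(4,2) = 4+2+2+2+2 = 12.
Pick's theorem gives I = A − B/2 + 1 = 568 − 12/2 + 1 = 563, so the closed region contains I + B = 563 + 12 = 575 lattice points.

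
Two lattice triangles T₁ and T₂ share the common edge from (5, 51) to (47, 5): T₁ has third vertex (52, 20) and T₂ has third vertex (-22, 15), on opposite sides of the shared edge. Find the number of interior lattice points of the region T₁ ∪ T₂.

The union is the simple quadrilateral with vertices (5, 51), (52, 20), (47, 5), (-22, 15) in order.
The shoelace formula gives twice the area as |[5·20 − 52·51] + [52·5 − 47·20] + [47·15 − (-22)·5] + [(-22)·51 − 5·15]| = 3614, so the area is 1807.
Along each edge there are gcd(|Δx|,|Δy|)+1 lattice points, so counting each shared vertex once the boundary has gcd(47,31) + gcd(5,15) + gcd(69,10) + gcd(27,36) = 1+5+1+9 = 16.
By Pick's theorem I = A − B/2 + 1 = 1807 − 16/2 + 1 = 1800.

1800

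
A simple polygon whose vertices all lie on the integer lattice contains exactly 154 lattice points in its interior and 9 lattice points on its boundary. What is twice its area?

315

Pick's theorem states A = I + B/2 − 1, so A = 154 + 9/2 − 1 = 315/2.
Hence 2A = 315.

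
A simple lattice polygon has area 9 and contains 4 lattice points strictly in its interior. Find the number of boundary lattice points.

Pick's theorem gives A = I + B/2 − 1, so B = 2(A − I + 1) = 2(9 − 4 + 1) = 12.

12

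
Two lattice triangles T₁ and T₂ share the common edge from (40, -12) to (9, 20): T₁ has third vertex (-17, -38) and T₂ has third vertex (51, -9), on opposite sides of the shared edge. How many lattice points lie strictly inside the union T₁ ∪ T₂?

1536

The union is the simple quadrilateral with vertices (40, -12), (-17, -38), (9, 20), (51, -9) in order.
Using the shoelace formula, 2A = |[40·(-38) − (-17)·(-12)] + [(-17)·20 − 9·(-38)] + [9·(-9) − 51·20] + [51·(-12) − 40·(-9)]| = 3075, so the area is 3075/2.
Summing gcd(|Δx|,|Δy|) over the edges gives the boundary count: gcd(57,26) + gcd(26,58) + gcd(42,29) + gcd(11,3) = 1+2+1+1 = 5.
By Pick's theorem I = A − B/2 + 1 = 3075/2 − 5/2 + 1 = 1536.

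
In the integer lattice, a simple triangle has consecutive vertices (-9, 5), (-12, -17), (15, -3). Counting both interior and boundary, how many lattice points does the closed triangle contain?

282

The shoelace formula gives twice the area as |[(-9)·(-17) − (-12)·5] + [(-12)·(-3) − 15·(-17)] + [15·5 − (-9)·(-3)]| = 552, so the area is 276.
Along each edge there are gcd(|Δx|,|Δy|)+1 lattice points, so counting each shared vertex once the boundary has gcd(3,22) + gcd(27,14) + gcd(24,8) = 1+1+8 = 10.
Pick's theorem gives I = A − B/2 + 1 = 276 − 10/2 + 1 = 272, so the closed region contains I + B = 272 + 10 = 282 lattice points.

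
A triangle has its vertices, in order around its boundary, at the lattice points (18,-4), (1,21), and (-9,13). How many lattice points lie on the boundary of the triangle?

4

The number of boundary lattice points is Σ gcd(|Δx|,|Δy|) = gcd(17,25) + gcd(10,8) + gcd(27,17) = 1+2+1 = 4.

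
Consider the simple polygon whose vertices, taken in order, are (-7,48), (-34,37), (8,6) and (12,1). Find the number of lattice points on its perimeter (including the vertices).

4

Summing gcd(|Δx|,|Δy|) over the edges gives the boundary count: gcd(27,11) + gcd(42,31) + gcd(4,5) + gcd(19,47) = 1+1+1+1 = 4.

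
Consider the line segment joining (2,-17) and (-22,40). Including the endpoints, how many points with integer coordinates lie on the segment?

The number of lattice points on a segment between lattice points is gcd(|Δx|,|Δy|) + 1 = gcd(24,57) + 1 = 3 + 1 = 4.

4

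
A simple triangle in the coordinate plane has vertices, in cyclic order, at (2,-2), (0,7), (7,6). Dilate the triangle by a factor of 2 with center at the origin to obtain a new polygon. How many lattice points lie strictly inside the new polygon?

120

The shoelace formula gives twice the area as |(2·7 − 0·(-2)) + (0·6 − 7·7) + (7·(-2) − 2·6)| = 61, so the area is 61/2.
Summing gcd(|Δx|,|Δy|) over the edges gives the boundary count: gcd(2,9) + gcd(7,1) + gcd(5,8) = 1+1+1 = 3.
Scaling by 2 multiplies the area by 2² = 4 (so the new area is 122) and multiplies the boundary lattice-point count by 2, giving 6.
By Pick's theorem, the interior count of the dilated polygon is 122 − 6/2 + 1 = 120.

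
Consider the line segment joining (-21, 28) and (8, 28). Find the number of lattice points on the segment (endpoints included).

30

The number of lattice points on a segment between lattice points is gcd(|Δx|,|Δy|) + 1 = gcd(29,0) + 1 = 29 + 1 = 30.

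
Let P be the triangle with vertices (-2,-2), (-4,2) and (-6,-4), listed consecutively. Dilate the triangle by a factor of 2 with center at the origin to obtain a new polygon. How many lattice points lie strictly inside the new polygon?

35

By the shoelace formula, twice the signed area is |[(-2)·2 − (-4)·(-2)] + [(-4)·(-4) − (-6)·2] + [(-6)·(-2) − (-2)·(-4)]| = 20, so the area is 10.
Along each edge there are gcd(|Δx|,|Δy|)+1 lattice points, so counting each shared vertex once the boundary has gcd(2,4) + gcd(2,6) + gcd(4,2) = 2+2+2 = 6.
Scaling by 2 multiplies the area by 2² = 4 (so the new area is 40) and multiplies the boundary lattice-point count by 2, giving 12.
By Pick's theorem, the interior count of the dilated polygon is 40 − 12/2 + 1 = 35.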